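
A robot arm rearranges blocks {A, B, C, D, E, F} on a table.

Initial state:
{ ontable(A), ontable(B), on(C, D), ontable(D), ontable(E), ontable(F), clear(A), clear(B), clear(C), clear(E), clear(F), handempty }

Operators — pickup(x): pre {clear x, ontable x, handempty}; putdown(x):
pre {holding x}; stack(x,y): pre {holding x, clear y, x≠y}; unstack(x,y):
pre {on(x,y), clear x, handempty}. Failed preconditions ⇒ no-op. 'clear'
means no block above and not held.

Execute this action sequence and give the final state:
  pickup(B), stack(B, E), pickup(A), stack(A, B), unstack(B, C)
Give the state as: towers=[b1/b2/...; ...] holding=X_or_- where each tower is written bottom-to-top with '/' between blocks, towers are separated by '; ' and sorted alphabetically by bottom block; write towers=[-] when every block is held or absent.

towers=[D/C; E/B/A; F] holding=-

step 1 (pickup(B)): towers=[A; D/C; E; F] holding=B
step 2 (stack(B, E)): towers=[A; D/C; E/B; F] holding=-
step 3 (pickup(A)): towers=[D/C; E/B; F] holding=A
step 4 (stack(A, B)): towers=[D/C; E/B/A; F] holding=-
step 5 (unstack(B, C)) [no-op]: towers=[D/C; E/B/A; F] holding=-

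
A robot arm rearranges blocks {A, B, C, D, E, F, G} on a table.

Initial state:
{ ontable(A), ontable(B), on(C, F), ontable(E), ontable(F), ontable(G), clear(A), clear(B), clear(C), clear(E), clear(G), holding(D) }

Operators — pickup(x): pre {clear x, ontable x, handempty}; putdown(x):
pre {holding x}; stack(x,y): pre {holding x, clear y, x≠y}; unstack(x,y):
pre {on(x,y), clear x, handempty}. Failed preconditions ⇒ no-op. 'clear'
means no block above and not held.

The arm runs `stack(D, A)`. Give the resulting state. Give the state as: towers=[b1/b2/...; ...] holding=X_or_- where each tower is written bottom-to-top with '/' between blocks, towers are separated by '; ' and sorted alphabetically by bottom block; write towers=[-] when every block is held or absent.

towers=[A/D; B; E; F/C; G] holding=-

before: towers=[A; B; E; F/C; G] holding=D
pre[stack(D, A)]: holding(D) yes, clear(A) yes, D≠A yes
all met → apply stack(D, A)
after:  towers=[A/D; B; E; F/C; G] holding=-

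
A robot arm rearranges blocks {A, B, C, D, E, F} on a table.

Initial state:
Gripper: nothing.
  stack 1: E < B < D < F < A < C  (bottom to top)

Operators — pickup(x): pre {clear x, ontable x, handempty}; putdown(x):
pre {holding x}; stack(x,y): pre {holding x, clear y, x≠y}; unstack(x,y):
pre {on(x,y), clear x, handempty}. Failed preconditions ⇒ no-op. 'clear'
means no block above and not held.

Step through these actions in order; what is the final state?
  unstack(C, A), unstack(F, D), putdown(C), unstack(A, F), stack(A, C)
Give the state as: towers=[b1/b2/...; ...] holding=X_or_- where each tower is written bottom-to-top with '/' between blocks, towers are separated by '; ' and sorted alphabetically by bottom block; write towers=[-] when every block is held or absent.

towers=[C/A; E/B/D/F] holding=-

step 1 (unstack(C, A)): towers=[E/B/D/F/A] holding=C
step 2 (unstack(F, D)) [no-op]: towers=[E/B/D/F/A] holding=C
step 3 (putdown(C)): towers=[C; E/B/D/F/A] holding=-
step 4 (unstack(A, F)): towers=[C; E/B/D/F] holding=A
step 5 (stack(A, C)): towers=[C/A; E/B/D/F] holding=-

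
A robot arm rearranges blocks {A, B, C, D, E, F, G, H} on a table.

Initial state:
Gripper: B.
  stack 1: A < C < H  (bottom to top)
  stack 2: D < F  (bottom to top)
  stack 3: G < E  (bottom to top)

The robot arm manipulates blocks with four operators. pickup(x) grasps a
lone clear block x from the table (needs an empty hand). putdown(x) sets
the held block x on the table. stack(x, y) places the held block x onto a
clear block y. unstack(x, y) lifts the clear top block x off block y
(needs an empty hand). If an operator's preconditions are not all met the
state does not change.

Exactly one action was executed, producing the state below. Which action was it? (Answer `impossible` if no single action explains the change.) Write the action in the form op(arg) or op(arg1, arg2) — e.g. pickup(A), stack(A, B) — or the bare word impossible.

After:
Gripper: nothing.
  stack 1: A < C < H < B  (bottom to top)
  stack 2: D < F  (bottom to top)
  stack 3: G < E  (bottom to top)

stack(B, H)

target: towers=[A/C/H/B; D/F; G/E] holding=-
        putdown(B) → towers=[A/C/H; B; D/F; G/E] holding=-
       stack(B, E) → towers=[A/C/H; D/F; G/E/B] holding=-
       stack(B, H) → towers=[A/C/H/B; D/F; G/E] holding=-  ← match
       stack(B, F) → towers=[A/C/H; D/F/B; G/E] holding=-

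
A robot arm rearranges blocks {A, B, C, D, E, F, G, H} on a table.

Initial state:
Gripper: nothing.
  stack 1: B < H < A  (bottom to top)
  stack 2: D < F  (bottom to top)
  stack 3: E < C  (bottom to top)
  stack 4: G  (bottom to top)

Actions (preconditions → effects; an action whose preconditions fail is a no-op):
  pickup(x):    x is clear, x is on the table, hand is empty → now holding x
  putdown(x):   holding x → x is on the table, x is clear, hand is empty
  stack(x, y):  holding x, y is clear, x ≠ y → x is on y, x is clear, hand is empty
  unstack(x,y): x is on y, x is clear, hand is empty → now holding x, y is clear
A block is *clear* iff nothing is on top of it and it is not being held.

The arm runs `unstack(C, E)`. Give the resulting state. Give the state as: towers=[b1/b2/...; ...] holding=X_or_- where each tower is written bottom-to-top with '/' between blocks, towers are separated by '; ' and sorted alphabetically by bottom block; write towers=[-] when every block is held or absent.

before: towers=[B/H/A; D/F; E/C; G] holding=-
pre[unstack(C, E)]: on(C,E) yes, clear(C) yes, handempty yes
all met → apply unstack(C, E)
after:  towers=[B/H/A; D/F; E; G] holding=C

towers=[B/H/A; D/F; E; G] holding=C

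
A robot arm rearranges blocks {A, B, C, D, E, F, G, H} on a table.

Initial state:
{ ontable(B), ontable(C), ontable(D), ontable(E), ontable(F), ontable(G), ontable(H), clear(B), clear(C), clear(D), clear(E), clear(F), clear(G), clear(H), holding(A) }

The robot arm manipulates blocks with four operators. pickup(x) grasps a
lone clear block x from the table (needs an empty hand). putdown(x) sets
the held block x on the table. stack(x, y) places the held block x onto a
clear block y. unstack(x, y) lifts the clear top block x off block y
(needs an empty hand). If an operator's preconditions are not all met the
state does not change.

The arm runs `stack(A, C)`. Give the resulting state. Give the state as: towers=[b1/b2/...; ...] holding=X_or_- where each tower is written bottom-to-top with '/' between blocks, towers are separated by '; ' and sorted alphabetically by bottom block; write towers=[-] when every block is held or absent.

towers=[B; C/A; D; E; F; G; H] holding=-

before: towers=[B; C; D; E; F; G; H] holding=A
pre[stack(A, C)]: holding(A) yes, clear(C) yes, A≠C yes
all met → apply stack(A, C)
after:  towers=[B; C/A; D; E; F; G; H] holding=-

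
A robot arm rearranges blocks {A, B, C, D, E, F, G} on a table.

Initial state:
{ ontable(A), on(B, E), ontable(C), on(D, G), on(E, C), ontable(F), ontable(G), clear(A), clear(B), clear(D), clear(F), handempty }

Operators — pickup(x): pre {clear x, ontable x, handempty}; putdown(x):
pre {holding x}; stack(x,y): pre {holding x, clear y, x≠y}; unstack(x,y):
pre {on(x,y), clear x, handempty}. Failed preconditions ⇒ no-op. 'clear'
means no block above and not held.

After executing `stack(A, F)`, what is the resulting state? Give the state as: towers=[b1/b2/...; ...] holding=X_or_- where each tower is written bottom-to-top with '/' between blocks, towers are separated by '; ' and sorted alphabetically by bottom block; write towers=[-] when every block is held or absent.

before: towers=[A; C/E/B; F; G/D] holding=-
pre[stack(A, F)]: holding(A) no, clear(F) yes, A≠F yes
holding(A) unmet → stack(A, F) is a no-op
after:  towers=[A; C/E/B; F; G/D] holding=-

towers=[A; C/E/B; F; G/D] holding=-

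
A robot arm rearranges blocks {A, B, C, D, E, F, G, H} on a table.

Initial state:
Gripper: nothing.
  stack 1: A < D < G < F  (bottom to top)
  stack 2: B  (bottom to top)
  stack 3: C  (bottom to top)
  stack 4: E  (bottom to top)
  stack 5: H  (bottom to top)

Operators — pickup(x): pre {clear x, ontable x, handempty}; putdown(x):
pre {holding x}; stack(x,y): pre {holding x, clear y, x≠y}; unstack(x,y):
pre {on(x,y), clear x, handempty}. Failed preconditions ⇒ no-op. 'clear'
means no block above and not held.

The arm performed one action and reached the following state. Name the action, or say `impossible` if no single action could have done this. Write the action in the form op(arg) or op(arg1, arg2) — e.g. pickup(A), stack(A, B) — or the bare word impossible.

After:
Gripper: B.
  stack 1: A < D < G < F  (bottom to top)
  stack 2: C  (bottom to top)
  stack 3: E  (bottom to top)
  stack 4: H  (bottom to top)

pickup(B)

target: towers=[A/D/G/F; C; E; H] holding=B
         pickup(E) → towers=[A/D/G/F; B; C; H] holding=E
         pickup(H) → towers=[A/D/G/F; B; C; E] holding=H
         pickup(B) → towers=[A/D/G/F; C; E; H] holding=B  ← match
     unstack(F, G) → towers=[A/D/G; B; C; E; H] holding=F
         pickup(C) → towers=[A/D/G/F; B; E; H] holding=C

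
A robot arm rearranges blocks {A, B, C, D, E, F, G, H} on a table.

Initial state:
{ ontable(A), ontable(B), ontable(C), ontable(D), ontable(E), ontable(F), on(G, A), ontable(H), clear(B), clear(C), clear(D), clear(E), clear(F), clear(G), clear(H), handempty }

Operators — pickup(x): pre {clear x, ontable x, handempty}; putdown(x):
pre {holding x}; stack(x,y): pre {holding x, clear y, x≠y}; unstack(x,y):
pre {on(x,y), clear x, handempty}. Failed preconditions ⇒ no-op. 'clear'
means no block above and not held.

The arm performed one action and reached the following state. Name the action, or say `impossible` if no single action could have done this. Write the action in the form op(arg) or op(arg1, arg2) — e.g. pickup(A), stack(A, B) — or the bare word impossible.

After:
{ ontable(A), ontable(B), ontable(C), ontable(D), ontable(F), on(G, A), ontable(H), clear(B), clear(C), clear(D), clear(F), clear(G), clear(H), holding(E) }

pickup(E)

target: towers=[A/G; B; C; D; F; H] holding=E
     unstack(G, A) → towers=[A; B; C; D; E; F; H] holding=G
         pickup(E) → towers=[A/G; B; C; D; F; H] holding=E  ← match
         pickup(H) → towers=[A/G; B; C; D; E; F] holding=H
         pickup(B) → towers=[A/G; C; D; E; F; H] holding=B
         pickup(F) → towers=[A/G; B; C; D; E; H] holding=F
         pickup(D) → towers=[A/G; B; C; E; F; H] holding=D
         pickup(C) → towers=[A/G; B; D; E; F; H] holding=C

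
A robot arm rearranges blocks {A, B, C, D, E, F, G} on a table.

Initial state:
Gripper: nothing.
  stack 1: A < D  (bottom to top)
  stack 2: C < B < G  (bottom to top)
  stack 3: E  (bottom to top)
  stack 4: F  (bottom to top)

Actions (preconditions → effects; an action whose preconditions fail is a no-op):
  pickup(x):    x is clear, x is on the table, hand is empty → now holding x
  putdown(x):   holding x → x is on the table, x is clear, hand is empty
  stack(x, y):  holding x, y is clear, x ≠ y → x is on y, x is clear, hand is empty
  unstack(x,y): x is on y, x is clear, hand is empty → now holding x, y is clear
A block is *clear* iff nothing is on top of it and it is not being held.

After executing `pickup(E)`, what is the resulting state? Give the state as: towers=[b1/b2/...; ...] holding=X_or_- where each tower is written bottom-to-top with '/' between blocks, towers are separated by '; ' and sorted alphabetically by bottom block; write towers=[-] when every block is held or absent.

before: towers=[A/D; C/B/G; E; F] holding=-
pre[pickup(E)]: clear(E) ok, ontable(E) ok, handempty ok
all met → apply pickup(E)
after:  towers=[A/D; C/B/G; F] holding=E

towers=[A/D; C/B/G; F] holding=E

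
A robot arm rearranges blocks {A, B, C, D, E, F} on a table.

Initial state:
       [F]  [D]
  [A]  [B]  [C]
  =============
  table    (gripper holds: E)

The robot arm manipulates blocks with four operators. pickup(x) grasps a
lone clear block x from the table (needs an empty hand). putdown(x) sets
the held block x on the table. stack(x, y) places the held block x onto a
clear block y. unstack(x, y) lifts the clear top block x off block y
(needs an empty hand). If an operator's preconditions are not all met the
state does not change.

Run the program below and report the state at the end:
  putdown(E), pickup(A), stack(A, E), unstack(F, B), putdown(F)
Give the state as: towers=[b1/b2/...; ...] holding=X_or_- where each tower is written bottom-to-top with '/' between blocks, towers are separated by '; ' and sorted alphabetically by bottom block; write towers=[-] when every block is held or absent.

step 1 (putdown(E)): towers=[A; B/F; C/D; E] holding=-
step 2 (pickup(A)): towers=[B/F; C/D; E] holding=A
step 3 (stack(A, E)): towers=[B/F; C/D; E/A] holding=-
step 4 (unstack(F, B)): towers=[B; C/D; E/A] holding=F
step 5 (putdown(F)): towers=[B; C/D; E/A; F] holding=-

towers=[B; C/D; E/A; F] holding=-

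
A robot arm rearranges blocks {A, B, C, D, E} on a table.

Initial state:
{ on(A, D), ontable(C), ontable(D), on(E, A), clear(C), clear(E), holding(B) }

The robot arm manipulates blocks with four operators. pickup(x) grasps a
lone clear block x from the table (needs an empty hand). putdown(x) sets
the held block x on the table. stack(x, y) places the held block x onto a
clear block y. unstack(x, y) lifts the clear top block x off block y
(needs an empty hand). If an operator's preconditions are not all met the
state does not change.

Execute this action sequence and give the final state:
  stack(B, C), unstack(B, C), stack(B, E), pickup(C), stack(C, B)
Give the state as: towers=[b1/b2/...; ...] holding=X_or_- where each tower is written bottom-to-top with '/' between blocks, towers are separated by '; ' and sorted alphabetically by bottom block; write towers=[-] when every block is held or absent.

towers=[D/A/E/B/C] holding=-

step 1 (stack(B, C)): towers=[C/B; D/A/E] holding=-
step 2 (unstack(B, C)): towers=[C; D/A/E] holding=B
step 3 (stack(B, E)): towers=[C; D/A/E/B] holding=-
step 4 (pickup(C)): towers=[D/A/E/B] holding=C
step 5 (stack(C, B)): towers=[D/A/E/B/C] holding=-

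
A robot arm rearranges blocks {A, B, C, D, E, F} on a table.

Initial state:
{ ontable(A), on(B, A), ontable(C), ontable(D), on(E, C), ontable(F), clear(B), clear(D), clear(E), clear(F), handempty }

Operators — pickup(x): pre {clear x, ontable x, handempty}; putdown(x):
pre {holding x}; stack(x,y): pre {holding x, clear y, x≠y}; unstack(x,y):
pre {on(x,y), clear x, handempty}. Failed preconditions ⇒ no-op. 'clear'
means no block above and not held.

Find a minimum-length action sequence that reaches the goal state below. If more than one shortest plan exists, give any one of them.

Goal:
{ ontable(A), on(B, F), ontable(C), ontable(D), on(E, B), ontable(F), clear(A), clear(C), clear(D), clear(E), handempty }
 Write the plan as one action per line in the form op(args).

unstack(B, A)
stack(B, F)
unstack(E, C)
stack(E, B)

step 1 (unstack(B, A)): towers=[A; C/E; D; F] holding=B
step 2 (stack(B, F)): towers=[A; C/E; D; F/B] holding=-
step 3 (unstack(E, C)): towers=[A; C; D; F/B] holding=E
step 4 (stack(E, B)): towers=[A; C; D; F/B/E] holding=-
goal check: towers=[A; C; D; F/B/E] holding=- — reached (length 4, optimal by BFS)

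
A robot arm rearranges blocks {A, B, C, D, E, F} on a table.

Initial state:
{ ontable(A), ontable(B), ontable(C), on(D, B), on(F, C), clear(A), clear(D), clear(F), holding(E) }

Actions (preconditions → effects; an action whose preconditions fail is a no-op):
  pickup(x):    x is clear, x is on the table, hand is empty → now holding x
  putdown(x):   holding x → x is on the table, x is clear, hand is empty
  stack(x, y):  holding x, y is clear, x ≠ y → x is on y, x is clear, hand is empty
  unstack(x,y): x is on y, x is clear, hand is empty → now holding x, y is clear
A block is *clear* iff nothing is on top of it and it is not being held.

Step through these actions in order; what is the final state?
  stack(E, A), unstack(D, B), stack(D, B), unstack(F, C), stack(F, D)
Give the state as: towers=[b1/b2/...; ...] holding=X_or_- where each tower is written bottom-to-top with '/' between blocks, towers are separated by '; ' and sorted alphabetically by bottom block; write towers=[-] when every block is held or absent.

towers=[A/E; B/D/F; C] holding=-

step 1 (stack(E, A)): towers=[A/E; B/D; C/F] holding=-
step 2 (unstack(D, B)): towers=[A/E; B; C/F] holding=D
step 3 (stack(D, B)): towers=[A/E; B/D; C/F] holding=-
step 4 (unstack(F, C)): towers=[A/E; B/D; C] holding=F
step 5 (stack(F, D)): towers=[A/E; B/D/F; C] holding=-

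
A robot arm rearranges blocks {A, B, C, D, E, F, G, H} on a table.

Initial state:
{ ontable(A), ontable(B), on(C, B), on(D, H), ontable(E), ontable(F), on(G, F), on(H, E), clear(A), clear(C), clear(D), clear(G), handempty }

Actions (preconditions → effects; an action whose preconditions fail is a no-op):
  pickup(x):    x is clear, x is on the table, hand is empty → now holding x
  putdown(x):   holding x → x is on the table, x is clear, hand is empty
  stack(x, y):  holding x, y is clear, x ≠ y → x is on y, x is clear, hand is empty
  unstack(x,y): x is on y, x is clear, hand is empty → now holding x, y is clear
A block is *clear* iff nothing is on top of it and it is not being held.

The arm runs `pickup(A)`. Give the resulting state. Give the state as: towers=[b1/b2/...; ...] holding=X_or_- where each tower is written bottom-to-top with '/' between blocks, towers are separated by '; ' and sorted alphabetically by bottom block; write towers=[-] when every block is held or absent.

towers=[B/C; E/H/D; F/G] holding=A

before: towers=[A; B/C; E/H/D; F/G] holding=-
pre[pickup(A)]: clear(A) ok, ontable(A) ok, handempty ok
all met → apply pickup(A)
after:  towers=[B/C; E/H/D; F/G] holding=A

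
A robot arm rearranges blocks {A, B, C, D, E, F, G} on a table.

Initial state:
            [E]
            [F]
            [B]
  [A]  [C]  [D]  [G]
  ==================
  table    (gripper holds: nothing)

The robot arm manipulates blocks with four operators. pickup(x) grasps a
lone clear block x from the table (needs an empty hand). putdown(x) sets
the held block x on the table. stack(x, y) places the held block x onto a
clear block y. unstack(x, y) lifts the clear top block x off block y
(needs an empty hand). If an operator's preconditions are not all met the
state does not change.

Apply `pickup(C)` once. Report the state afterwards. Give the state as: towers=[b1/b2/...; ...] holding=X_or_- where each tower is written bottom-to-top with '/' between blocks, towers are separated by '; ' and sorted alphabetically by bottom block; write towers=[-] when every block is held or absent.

before: towers=[A; C; D/B/F/E; G] holding=-
pre[pickup(C)]: clear(C) yes, ontable(C) yes, handempty yes
all met → apply pickup(C)
after:  towers=[A; D/B/F/E; G] holding=C

towers=[A; D/B/F/E; G] holding=C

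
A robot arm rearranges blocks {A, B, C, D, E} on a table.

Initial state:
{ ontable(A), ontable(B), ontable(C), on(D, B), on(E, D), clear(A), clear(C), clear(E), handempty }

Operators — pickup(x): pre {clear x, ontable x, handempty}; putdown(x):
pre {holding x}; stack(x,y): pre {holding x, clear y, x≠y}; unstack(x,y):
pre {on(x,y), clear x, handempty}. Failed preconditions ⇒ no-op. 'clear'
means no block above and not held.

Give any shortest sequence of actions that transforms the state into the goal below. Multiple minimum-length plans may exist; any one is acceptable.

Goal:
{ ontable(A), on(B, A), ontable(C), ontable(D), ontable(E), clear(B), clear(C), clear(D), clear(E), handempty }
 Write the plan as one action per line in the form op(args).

step 1 (unstack(E, D)): towers=[A; B/D; C] holding=E
step 2 (putdown(E)): towers=[A; B/D; C; E] holding=-
step 3 (unstack(D, B)): towers=[A; B; C; E] holding=D
step 4 (putdown(D)): towers=[A; B; C; D; E] holding=-
step 5 (pickup(B)): towers=[A; C; D; E] holding=B
step 6 (stack(B, A)): towers=[A/B; C; D; E] holding=-
goal check: towers=[A/B; C; D; E] holding=- — reached (length 6, optimal by BFS)

unstack(E, D)
putdown(E)
unstack(D, B)
putdown(D)
pickup(B)
stack(B, A)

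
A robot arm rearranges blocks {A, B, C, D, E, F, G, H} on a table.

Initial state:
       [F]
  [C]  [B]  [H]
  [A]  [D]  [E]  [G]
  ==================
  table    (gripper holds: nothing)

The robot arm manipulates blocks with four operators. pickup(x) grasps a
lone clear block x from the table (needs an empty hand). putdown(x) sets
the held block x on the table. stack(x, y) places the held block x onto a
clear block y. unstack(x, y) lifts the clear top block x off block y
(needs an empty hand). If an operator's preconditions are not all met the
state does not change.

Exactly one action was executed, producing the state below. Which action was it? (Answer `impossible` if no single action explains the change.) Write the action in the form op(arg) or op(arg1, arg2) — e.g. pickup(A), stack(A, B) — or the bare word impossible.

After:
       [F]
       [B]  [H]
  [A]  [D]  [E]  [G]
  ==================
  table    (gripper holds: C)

unstack(C, A)

target: towers=[A; D/B/F; E/H; G] holding=C
         pickup(G) → towers=[A/C; D/B/F; E/H] holding=G
     unstack(H, E) → towers=[A/C; D/B/F; E; G] holding=H
     unstack(F, B) → towers=[A/C; D/B; E/H; G] holding=F
     unstack(C, A) → towers=[A; D/B/F; E/H; G] holding=C  ← match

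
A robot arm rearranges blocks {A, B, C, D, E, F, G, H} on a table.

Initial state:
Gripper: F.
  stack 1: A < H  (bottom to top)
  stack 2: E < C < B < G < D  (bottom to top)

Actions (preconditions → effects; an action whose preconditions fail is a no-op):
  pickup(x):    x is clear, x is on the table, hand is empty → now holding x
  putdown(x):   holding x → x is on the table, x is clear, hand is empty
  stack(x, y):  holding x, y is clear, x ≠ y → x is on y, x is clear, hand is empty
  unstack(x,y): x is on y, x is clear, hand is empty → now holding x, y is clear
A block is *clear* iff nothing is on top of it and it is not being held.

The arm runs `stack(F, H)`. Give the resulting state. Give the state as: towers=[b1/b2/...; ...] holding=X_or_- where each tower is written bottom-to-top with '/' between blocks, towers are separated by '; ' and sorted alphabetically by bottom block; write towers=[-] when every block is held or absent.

towers=[A/H/F; E/C/B/G/D] holding=-

before: towers=[A/H; E/C/B/G/D] holding=F
pre[stack(F, H)]: holding(F) ✓, clear(H) ✓, F≠H ✓
all met → apply stack(F, H)
after:  towers=[A/H/F; E/C/B/G/D] holding=-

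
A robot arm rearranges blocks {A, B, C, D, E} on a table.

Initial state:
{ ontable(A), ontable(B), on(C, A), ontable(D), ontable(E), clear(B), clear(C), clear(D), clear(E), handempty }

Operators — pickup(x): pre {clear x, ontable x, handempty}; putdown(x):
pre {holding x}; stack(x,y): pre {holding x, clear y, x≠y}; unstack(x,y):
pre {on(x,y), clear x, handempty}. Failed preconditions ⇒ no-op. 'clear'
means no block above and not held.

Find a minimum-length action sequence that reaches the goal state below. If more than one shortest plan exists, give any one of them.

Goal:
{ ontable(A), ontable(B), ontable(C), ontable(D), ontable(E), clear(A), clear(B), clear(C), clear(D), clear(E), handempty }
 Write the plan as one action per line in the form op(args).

unstack(C, A)
putdown(C)

step 1 (unstack(C, A)): towers=[A; B; D; E] holding=C
step 2 (putdown(C)): towers=[A; B; C; D; E] holding=-
goal check: towers=[A; B; C; D; E] holding=- — reached (length 2, optimal by BFS)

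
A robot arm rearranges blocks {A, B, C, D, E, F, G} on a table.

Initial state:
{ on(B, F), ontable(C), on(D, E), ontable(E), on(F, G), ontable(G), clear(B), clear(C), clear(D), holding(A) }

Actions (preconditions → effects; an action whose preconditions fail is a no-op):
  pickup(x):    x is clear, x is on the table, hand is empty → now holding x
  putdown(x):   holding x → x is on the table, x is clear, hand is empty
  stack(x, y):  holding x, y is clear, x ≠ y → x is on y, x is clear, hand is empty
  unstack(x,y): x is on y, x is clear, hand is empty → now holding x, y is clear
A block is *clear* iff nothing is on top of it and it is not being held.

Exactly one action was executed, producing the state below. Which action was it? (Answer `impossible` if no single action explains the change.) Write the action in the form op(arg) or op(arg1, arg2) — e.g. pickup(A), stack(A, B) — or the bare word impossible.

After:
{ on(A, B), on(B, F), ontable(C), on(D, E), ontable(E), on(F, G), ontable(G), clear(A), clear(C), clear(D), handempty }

stack(A, B)

target: towers=[C; E/D; G/F/B/A] holding=-
        putdown(A) → towers=[A; C; E/D; G/F/B] holding=-
       stack(A, B) → towers=[C; E/D; G/F/B/A] holding=-  ← match
       stack(A, D) → towers=[C; E/D/A; G/F/B] holding=-
       stack(A, C) → towers=[C/A; E/D; G/F/B] holding=-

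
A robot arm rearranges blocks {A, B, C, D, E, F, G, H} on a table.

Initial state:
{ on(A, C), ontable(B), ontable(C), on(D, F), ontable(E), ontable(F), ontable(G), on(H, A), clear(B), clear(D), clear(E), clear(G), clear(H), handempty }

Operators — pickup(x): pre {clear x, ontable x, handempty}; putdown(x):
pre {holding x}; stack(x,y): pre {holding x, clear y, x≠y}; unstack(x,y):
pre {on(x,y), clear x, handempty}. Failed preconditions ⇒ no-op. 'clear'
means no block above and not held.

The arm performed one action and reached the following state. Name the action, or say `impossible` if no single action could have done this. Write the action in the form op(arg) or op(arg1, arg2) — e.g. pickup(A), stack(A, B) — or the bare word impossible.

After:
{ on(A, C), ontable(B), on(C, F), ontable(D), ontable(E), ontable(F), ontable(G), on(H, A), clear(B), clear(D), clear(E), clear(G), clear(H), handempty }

impossible

target: towers=[B; D; E; F/C/A/H; G] holding=-
         pickup(G) → towers=[B; C/A/H; E; F/D] holding=G
         pickup(E) → towers=[B; C/A/H; F/D; G] holding=E
     unstack(H, A) → towers=[B; C/A; E; F/D; G] holding=H
         pickup(B) → towers=[C/A/H; E; F/D; G] holding=B
     unstack(D, F) → towers=[B; C/A/H; E; F; G] holding=D
none of the 5 applicable actions match → impossible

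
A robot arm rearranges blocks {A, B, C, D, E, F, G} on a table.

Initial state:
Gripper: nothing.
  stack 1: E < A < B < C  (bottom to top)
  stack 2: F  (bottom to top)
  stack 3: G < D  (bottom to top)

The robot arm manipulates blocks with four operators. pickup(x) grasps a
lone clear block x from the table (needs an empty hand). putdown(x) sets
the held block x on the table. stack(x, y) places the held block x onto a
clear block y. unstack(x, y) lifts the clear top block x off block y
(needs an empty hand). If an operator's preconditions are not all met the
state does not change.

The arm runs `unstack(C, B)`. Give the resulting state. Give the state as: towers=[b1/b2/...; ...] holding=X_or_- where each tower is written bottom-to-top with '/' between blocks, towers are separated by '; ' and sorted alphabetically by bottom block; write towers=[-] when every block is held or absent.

before: towers=[E/A/B/C; F; G/D] holding=-
pre[unstack(C, B)]: on(C,B) yes, clear(C) yes, handempty yes
all met → apply unstack(C, B)
after:  towers=[E/A/B; F; G/D] holding=C

towers=[E/A/B; F; G/D] holding=C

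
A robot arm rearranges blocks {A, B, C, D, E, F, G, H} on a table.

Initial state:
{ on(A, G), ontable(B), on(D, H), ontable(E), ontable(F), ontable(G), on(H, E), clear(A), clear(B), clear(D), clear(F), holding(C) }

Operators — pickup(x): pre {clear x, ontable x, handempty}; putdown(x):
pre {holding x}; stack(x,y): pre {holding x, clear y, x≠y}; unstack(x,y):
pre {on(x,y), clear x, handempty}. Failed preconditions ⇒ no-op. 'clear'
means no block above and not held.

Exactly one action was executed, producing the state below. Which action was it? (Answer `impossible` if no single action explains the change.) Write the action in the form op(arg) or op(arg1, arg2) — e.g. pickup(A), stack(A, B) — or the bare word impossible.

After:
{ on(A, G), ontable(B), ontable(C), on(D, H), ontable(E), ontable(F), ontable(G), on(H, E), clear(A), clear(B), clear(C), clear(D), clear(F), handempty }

putdown(C)

target: towers=[B; C; E/H/D; F; G/A] holding=-
        putdown(C) → towers=[B; C; E/H/D; F; G/A] holding=-  ← match
       stack(C, A) → towers=[B; E/H/D; F; G/A/C] holding=-
       stack(C, B) → towers=[B/C; E/H/D; F; G/A] holding=-
       stack(C, F) → towers=[B; E/H/D; F/C; G/A] holding=-
       stack(C, D) → towers=[B; E/H/D/C; F; G/A] holding=-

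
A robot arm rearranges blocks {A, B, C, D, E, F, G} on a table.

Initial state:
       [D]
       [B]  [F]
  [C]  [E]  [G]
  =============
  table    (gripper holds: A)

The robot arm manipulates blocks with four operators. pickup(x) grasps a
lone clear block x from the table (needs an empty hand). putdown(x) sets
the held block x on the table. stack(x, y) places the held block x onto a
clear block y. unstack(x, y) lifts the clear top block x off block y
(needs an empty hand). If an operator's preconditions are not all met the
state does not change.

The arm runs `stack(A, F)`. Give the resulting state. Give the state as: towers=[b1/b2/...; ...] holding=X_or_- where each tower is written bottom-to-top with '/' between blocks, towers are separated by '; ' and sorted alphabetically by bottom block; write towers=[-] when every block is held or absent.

before: towers=[C; E/B/D; G/F] holding=A
pre[stack(A, F)]: holding(A) yes, clear(F) yes, A≠F yes
all met → apply stack(A, F)
after:  towers=[C; E/B/D; G/F/A] holding=-

towers=[C; E/B/D; G/F/A] holding=-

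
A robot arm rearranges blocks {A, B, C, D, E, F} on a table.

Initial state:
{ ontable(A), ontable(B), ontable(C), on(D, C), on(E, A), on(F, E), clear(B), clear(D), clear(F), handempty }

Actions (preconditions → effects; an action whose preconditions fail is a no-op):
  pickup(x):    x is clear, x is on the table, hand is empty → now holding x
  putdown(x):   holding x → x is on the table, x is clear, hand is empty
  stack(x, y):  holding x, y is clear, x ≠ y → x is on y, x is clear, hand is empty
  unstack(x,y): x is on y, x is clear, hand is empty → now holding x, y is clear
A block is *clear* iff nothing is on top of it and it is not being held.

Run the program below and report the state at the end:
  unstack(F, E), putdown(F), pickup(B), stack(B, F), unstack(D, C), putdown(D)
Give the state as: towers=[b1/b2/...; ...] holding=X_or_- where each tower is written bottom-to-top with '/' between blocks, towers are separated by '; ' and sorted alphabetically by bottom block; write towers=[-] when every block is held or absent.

towers=[A/E; C; D; F/B] holding=-

step 1 (unstack(F, E)): towers=[A/E; B; C/D] holding=F
step 2 (putdown(F)): towers=[A/E; B; C/D; F] holding=-
step 3 (pickup(B)): towers=[A/E; C/D; F] holding=B
step 4 (stack(B, F)): towers=[A/E; C/D; F/B] holding=-
step 5 (unstack(D, C)): towers=[A/E; C; F/B] holding=D
step 6 (putdown(D)): towers=[A/E; C; D; F/B] holding=-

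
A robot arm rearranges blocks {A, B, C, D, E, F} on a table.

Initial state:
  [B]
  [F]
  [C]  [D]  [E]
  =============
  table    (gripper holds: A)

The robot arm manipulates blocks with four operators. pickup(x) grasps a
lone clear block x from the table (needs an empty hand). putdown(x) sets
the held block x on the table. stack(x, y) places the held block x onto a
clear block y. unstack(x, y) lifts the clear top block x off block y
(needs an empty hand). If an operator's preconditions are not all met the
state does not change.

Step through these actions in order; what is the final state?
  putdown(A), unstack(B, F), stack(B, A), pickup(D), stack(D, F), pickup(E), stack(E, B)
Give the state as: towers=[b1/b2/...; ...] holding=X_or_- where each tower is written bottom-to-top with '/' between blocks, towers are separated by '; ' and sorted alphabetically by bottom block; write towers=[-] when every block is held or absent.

step 1 (putdown(A)): towers=[A; C/F/B; D; E] holding=-
step 2 (unstack(B, F)): towers=[A; C/F; D; E] holding=B
step 3 (stack(B, A)): towers=[A/B; C/F; D; E] holding=-
step 4 (pickup(D)): towers=[A/B; C/F; E] holding=D
step 5 (stack(D, F)): towers=[A/B; C/F/D; E] holding=-
step 6 (pickup(E)): towers=[A/B; C/F/D] holding=E
step 7 (stack(E, B)): towers=[A/B/E; C/F/D] holding=-

towers=[A/B/E; C/F/D] holding=-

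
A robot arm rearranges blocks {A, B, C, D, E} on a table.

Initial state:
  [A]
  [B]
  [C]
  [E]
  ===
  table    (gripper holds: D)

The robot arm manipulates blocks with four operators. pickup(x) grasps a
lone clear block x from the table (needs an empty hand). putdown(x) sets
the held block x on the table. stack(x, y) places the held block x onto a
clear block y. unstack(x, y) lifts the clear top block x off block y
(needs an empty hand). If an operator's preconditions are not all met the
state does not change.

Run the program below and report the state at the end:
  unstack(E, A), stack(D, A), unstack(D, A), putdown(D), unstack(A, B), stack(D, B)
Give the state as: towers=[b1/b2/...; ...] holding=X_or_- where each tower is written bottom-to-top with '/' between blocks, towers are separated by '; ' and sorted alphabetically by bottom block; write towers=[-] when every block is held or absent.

towers=[D; E/C/B] holding=A

step 1 (unstack(E, A)) [no-op]: towers=[E/C/B/A] holding=D
step 2 (stack(D, A)): towers=[E/C/B/A/D] holding=-
step 3 (unstack(D, A)): towers=[E/C/B/A] holding=D
step 4 (putdown(D)): towers=[D; E/C/B/A] holding=-
step 5 (unstack(A, B)): towers=[D; E/C/B] holding=A
step 6 (stack(D, B)) [no-op]: towers=[D; E/C/B] holding=A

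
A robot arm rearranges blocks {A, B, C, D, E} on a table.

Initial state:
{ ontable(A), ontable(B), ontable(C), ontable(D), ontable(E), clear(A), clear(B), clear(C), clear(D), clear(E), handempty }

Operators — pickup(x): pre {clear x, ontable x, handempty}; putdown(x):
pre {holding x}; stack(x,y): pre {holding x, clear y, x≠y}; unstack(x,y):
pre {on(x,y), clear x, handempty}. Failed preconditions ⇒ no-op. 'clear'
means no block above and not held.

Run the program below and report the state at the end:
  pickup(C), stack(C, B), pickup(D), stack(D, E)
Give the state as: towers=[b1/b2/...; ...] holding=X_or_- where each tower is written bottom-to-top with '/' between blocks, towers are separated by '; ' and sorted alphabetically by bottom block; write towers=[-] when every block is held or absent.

step 1 (pickup(C)): towers=[A; B; D; E] holding=C
step 2 (stack(C, B)): towers=[A; B/C; D; E] holding=-
step 3 (pickup(D)): towers=[A; B/C; E] holding=D
step 4 (stack(D, E)): towers=[A; B/C; E/D] holding=-

towers=[A; B/C; E/D] holding=-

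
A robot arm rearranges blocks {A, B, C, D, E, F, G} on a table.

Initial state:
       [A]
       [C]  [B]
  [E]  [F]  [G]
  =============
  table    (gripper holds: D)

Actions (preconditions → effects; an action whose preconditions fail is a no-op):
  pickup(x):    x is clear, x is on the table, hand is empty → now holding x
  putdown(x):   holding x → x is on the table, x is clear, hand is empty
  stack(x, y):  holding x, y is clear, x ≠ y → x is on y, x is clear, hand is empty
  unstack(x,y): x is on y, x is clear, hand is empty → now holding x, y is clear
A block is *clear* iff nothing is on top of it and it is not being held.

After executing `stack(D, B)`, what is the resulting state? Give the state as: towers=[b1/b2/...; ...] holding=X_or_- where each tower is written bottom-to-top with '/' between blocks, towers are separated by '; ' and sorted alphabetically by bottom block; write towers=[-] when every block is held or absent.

before: towers=[E; F/C/A; G/B] holding=D
pre[stack(D, B)]: holding(D) ok, clear(B) ok, D≠B ok
all met → apply stack(D, B)
after:  towers=[E; F/C/A; G/B/D] holding=-

towers=[E; F/C/A; G/B/D] holding=-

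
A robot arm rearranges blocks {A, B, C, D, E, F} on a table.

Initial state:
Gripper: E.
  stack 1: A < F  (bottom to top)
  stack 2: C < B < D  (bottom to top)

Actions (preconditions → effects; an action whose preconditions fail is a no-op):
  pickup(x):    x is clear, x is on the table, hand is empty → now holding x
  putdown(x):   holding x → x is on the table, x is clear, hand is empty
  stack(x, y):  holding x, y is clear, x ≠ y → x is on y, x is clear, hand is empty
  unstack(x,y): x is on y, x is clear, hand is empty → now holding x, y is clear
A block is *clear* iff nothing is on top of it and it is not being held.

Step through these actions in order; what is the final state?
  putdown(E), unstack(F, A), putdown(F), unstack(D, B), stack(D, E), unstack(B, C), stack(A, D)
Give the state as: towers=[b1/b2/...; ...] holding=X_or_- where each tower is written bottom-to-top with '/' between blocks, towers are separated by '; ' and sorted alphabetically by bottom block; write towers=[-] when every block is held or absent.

towers=[A; C; E/D; F] holding=B

step 1 (putdown(E)): towers=[A/F; C/B/D; E] holding=-
step 2 (unstack(F, A)): towers=[A; C/B/D; E] holding=F
step 3 (putdown(F)): towers=[A; C/B/D; E; F] holding=-
step 4 (unstack(D, B)): towers=[A; C/B; E; F] holding=D
step 5 (stack(D, E)): towers=[A; C/B; E/D; F] holding=-
step 6 (unstack(B, C)): towers=[A; C; E/D; F] holding=B
step 7 (stack(A, D)) [no-op]: towers=[A; C; E/D; F] holding=B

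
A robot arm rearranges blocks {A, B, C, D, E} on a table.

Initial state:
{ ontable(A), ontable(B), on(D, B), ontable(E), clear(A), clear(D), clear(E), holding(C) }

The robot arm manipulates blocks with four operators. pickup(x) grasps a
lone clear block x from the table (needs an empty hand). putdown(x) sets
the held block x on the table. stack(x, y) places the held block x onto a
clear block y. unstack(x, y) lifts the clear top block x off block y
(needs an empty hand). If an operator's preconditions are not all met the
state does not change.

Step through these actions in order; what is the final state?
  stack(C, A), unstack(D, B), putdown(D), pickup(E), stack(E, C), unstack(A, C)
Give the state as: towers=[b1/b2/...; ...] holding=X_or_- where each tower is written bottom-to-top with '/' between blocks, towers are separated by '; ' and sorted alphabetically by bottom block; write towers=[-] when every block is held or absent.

towers=[A/C/E; B; D] holding=-

step 1 (stack(C, A)): towers=[A/C; B/D; E] holding=-
step 2 (unstack(D, B)): towers=[A/C; B; E] holding=D
step 3 (putdown(D)): towers=[A/C; B; D; E] holding=-
step 4 (pickup(E)): towers=[A/C; B; D] holding=E
step 5 (stack(E, C)): towers=[A/C/E; B; D] holding=-
step 6 (unstack(A, C)) [no-op]: towers=[A/C/E; B; D] holding=-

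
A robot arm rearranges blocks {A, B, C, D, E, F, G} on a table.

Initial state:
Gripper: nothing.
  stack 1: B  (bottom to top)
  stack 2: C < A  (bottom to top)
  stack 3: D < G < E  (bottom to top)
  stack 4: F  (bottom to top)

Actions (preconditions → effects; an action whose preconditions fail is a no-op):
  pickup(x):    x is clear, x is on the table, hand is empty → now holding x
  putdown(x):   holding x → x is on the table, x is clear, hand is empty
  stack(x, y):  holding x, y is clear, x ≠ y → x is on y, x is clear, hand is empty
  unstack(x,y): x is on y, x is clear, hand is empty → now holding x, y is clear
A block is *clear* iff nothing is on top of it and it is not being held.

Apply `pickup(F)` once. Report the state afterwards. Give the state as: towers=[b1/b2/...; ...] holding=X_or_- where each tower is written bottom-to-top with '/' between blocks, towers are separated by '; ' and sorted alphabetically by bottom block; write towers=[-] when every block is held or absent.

towers=[B; C/A; D/G/E] holding=F

before: towers=[B; C/A; D/G/E; F] holding=-
pre[pickup(F)]: clear(F) ok, ontable(F) ok, handempty ok
all met → apply pickup(F)
after:  towers=[B; C/A; D/G/E] holding=F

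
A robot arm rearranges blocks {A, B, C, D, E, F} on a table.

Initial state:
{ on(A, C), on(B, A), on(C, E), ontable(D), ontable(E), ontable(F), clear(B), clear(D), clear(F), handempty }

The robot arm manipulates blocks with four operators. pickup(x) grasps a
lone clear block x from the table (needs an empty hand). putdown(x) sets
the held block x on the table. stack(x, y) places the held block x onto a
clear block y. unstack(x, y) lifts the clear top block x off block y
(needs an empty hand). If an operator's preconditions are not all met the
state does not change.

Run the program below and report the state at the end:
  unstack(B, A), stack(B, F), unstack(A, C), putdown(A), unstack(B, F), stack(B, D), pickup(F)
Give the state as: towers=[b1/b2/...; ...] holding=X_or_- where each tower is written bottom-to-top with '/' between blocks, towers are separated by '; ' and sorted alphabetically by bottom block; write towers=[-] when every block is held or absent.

towers=[A; D/B; E/C] holding=F

step 1 (unstack(B, A)): towers=[D; E/C/A; F] holding=B
step 2 (stack(B, F)): towers=[D; E/C/A; F/B] holding=-
step 3 (unstack(A, C)): towers=[D; E/C; F/B] holding=A
step 4 (putdown(A)): towers=[A; D; E/C; F/B] holding=-
step 5 (unstack(B, F)): towers=[A; D; E/C; F] holding=B
step 6 (stack(B, D)): towers=[A; D/B; E/C; F] holding=-
step 7 (pickup(F)): towers=[A; D/B; E/C] holding=F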